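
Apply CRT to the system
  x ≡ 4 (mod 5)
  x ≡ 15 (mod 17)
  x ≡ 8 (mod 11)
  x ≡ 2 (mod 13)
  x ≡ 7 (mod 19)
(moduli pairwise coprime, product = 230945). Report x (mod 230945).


Product of moduli M = 5 · 17 · 11 · 13 · 19 = 230945.
Merge one congruence at a time:
  Start: x ≡ 4 (mod 5).
  Combine with x ≡ 15 (mod 17); new modulus lcm = 85.
    Write x = 4 + 5·t and substitute into x ≡ 15 (mod 17): 5·t ≡ 15 − 4 = 11 (mod 17).
    The inverse of 5 mod 17 is 7 (since 5·7 = 35 = 2·17 + 1), so t ≡ 7·11 = 77 ≡ 9 (mod 17).
    Then x = 4 + 5·9 = 49, valid modulo lcm(5, 17) = 85: x ≡ 49 (mod 85).
  Combine with x ≡ 8 (mod 11); new modulus lcm = 935.
    Write x = 49 + 85·t and substitute into x ≡ 8 (mod 11): 85·t ≡ 8 − 49 = -41 (mod 11).
    Reduce coefficients mod 11: 8·t ≡ 3 (mod 11).
    The inverse of 8 mod 11 is 7 (since 8·7 = 56 = 5·11 + 1), so t ≡ 7·3 = 21 ≡ 10 (mod 11).
    Then x = 49 + 85·10 = 899, valid modulo lcm(85, 11) = 935: x ≡ 899 (mod 935).
  Combine with x ≡ 2 (mod 13); new modulus lcm = 12155.
    Write x = 899 + 935·t and substitute into x ≡ 2 (mod 13): 935·t ≡ 2 − 899 = -897 (mod 13).
    Reduce coefficients mod 13: 12·t ≡ 0 (mod 13).
    The inverse of 12 mod 13 is 12 (since 12·12 = 144 = 11·13 + 1), so t ≡ 12·0 = 0 ≡ 0 (mod 13).
    Then x = 899 + 935·0 = 899, valid modulo lcm(935, 13) = 12155: x ≡ 899 (mod 12155).
  Combine with x ≡ 7 (mod 19); new modulus lcm = 230945.
    Write x = 899 + 12155·t and substitute into x ≡ 7 (mod 19): 12155·t ≡ 7 − 899 = -892 (mod 19).
    Reduce coefficients mod 19: 14·t ≡ 1 (mod 19).
    The inverse of 14 mod 19 is 15 (since 14·15 = 210 = 11·19 + 1), so t ≡ 15·1 = 15 ≡ 15 (mod 19).
    Then x = 899 + 12155·15 = 183224, valid modulo lcm(12155, 19) = 230945: x ≡ 183224 (mod 230945).
Verify against each original: 183224 mod 5 = 4, 183224 mod 17 = 15, 183224 mod 11 = 8, 183224 mod 13 = 2, 183224 mod 19 = 7.

x ≡ 183224 (mod 230945).


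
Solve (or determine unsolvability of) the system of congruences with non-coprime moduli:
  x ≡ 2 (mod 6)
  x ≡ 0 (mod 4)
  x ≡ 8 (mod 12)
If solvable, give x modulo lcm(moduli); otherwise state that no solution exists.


Moduli 6, 4, 12 are not pairwise coprime, so CRT works modulo lcm(m_i) when all pairwise compatibility conditions hold.
Pairwise compatibility: gcd(m_i, m_j) must divide a_i - a_j for every pair.
Merge one congruence at a time:
  Start: x ≡ 2 (mod 6).
  Combine with x ≡ 0 (mod 4): gcd(6, 4) = 2; 0 - 2 = -2, which IS divisible by 2, so compatible.
    Write x = 2 + 6·t and substitute into x ≡ 0 (mod 4): 6·t ≡ 0 − 2 = -2 (mod 4).
    Divide the congruence (and modulus) by g = 2: 3·t ≡ -1 (mod 2).
    Reduce coefficients mod 2: 1·t ≡ 1 (mod 2).
    So t ≡ 1 (mod 2).
    Then x = 2 + 6·1 = 8, valid modulo lcm(6, 4) = 12: x ≡ 8 (mod 12).
  Combine with x ≡ 8 (mod 12): gcd(12, 12) = 12; 8 - 8 = 0, which IS divisible by 12, so compatible.
    Write x = 8 + 12·t and substitute into x ≡ 8 (mod 12): 12·t ≡ 8 − 8 = 0 (mod 12).
    Divide the congruence (and modulus) by g = 12: 1·t ≡ 0 (mod 1).
    Modulo 1 every t works; take t = 0.
    Then x = 8 + 12·0 = 8, valid modulo lcm(12, 12) = 12: x ≡ 8 (mod 12).
Verify: 8 mod 6 = 2, 8 mod 4 = 0, 8 mod 12 = 8.

x ≡ 8 (mod 12).


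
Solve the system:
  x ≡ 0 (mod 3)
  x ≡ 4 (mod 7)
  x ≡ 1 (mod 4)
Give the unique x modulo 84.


Moduli 3, 7, 4 are pairwise coprime; by CRT there is a unique solution modulo M = 3 · 7 · 4 = 84.
Solve pairwise, accumulating the modulus:
  Start with x ≡ 0 (mod 3).
  Combine with x ≡ 4 (mod 7): since gcd(3, 7) = 1, we get a unique residue mod 21.
    Write x = 0 + 3·t and substitute into x ≡ 4 (mod 7): 3·t ≡ 4 − 0 = 4 (mod 7).
    The inverse of 3 mod 7 is 5 (since 3·5 = 15 = 2·7 + 1), so t ≡ 5·4 = 20 ≡ 6 (mod 7).
    Then x = 0 + 3·6 = 18, valid modulo lcm(3, 7) = 21: x ≡ 18 (mod 21).
  Combine with x ≡ 1 (mod 4): since gcd(21, 4) = 1, we get a unique residue mod 84.
    Write x = 18 + 21·t and substitute into x ≡ 1 (mod 4): 21·t ≡ 1 − 18 = -17 (mod 4).
    Reduce coefficients mod 4: 1·t ≡ 3 (mod 4).
    So t ≡ 3 (mod 4).
    Then x = 18 + 21·3 = 81, valid modulo lcm(21, 4) = 84: x ≡ 81 (mod 84).
Verify: 81 mod 3 = 0 ✓, 81 mod 7 = 4 ✓, 81 mod 4 = 1 ✓.

x ≡ 81 (mod 84).


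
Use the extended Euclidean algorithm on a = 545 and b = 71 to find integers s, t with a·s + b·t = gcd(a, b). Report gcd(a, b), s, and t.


Euclidean algorithm on (545, 71) — divide until remainder is 0:
  545 = 7 · 71 + 48
  71 = 1 · 48 + 23
  48 = 2 · 23 + 2
  23 = 11 · 2 + 1
  2 = 2 · 1 + 0
gcd(545, 71) = 1.
Track Bezout coefficients alongside the remainders: start with r₀ = 545 = a·1 + b·0 (s = 1, t = 0) and r₁ = 71 = a·0 + b·1 (s = 0, t = 1); each new remainder r_{k+1} = r_{k-1} − q_k·r_k inherits s_{k+1} = s_{k-1} − q_k·s_k, t_{k+1} = t_{k-1} − q_k·t_k, so r_k = a·s_k + b·t_k at every step:
  q = 7: r = 48, s = 1 − 7·0 = 1, t = 0 − 7·1 = -7  (check: 545·1 + 71·(-7) = 48)
  q = 1: r = 23, s = 0 − 1·1 = -1, t = 1 − 1·(-7) = 8  (check: 545·(-1) + 71·8 = 23)
  q = 2: r = 2, s = 1 − 2·(-1) = 3, t = -7 − 2·8 = -23  (check: 545·3 + 71·(-23) = 2)
  q = 11: r = 1, s = -1 − 11·3 = -34, t = 8 − 11·(-23) = 261  (check: 545·(-34) + 71·261 = 1)
The row with r = 1 (the gcd) gives the Bezout coefficients s = -34, t = 261.
Result: 545 · (-34) + 71 · (261) = 1.

gcd(545, 71) = 1; s = -34, t = 261 (check: 545·(-34) + 71·261 = 1).


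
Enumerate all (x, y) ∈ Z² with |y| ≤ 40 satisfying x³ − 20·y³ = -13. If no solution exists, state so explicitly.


The equation is x³ - 20y³ = -13. For fixed y, x³ = 20·y³ − 13, so a solution requires the RHS to be a perfect cube.
Strategy: iterate y from -40 to 40, compute RHS = 20·y³ − 13, and check whether it is a (positive or negative) perfect cube.
Check small values of y:
  y = 0: RHS = -13 is not a perfect cube.
  y = 1: RHS = 7 is not a perfect cube.
  y = -1: RHS = -33 is not a perfect cube.
  y = 2: RHS = 147 is not a perfect cube.
  y = -2: RHS = -173 is not a perfect cube.
  y = 3: RHS = 527 is not a perfect cube.
  y = -3: RHS = -553 is not a perfect cube.
Continuing the search up to |y| = 40 finds no solutions either.
No (x, y) in the scanned range satisfies the equation.

No integer solutions with |y| ≤ 40.


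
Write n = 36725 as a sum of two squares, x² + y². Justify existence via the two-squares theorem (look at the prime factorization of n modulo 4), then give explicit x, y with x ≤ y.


Step 1: Factor n = 36725 = 5^2 · 13 · 113.
Step 2: Check the mod-4 condition on each prime factor: 5 ≡ 1 (mod 4), exponent 2; 13 ≡ 1 (mod 4), exponent 1; 113 ≡ 1 (mod 4), exponent 1.
All primes ≡ 3 (mod 4) appear to even exponent (or don't appear), so by the two-squares theorem n IS expressible as a sum of two squares.
Step 3: Build a representation. Group n = k² · m with k = 5 and m = 13 · 113 = 1469 (a product of primes ≡ 1 (mod 4)); a representation of m scales to one of n via (k·x)² + (k·y)² = k²(x² + y²). Each prime p ≡ 1 (mod 4) is itself a sum of two squares; find a² by testing p − a² for a perfect square:
  13: 13 − 1² = 12, 13 − 2² = 9 = 3² ⇒ 13 = 2² + 3².
  113: 113 − 1² = 112, 113 − 2² = 109, 113 − 3² = 104, 113 − 4² = 97, 113 − 5² = 88, 113 − 6² = 77, 113 − 7² = 64 = 8² ⇒ 113 = 7² + 8².
  Combine using the Brahmagupta–Fibonacci identity (a² + b²)(c² + d²) = (ac − bd)² + (ad + bc)² = (ac + bd)² + (ad − bc)²:
  13 · 113 = 1469: from (2² + 3²)(7² + 8²), take (2·7 − 3·8, 2·8 + 3·7) = (14 − 24, 16 + 21) = (-10, 37); dropping signs (only squares matter) gives (10, 37); check 10² + 37² = 100 + 1369 = 1469 ✓.
  Scale by k = 5: (5·10, 5·37) = (50, 185).
Step 4: Order so x ≤ y and verify: 50² + 185² = 2500 + 34225 = 36725 = n. ✓

n = 36725 = 50² + 185² (one valid representation with x ≤ y).


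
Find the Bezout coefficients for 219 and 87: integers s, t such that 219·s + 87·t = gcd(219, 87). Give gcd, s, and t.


Euclidean algorithm on (219, 87) — divide until remainder is 0:
  219 = 2 · 87 + 45
  87 = 1 · 45 + 42
  45 = 1 · 42 + 3
  42 = 14 · 3 + 0
gcd(219, 87) = 3.
Track Bezout coefficients alongside the remainders: start with r₀ = 219 = a·1 + b·0 (s = 1, t = 0) and r₁ = 87 = a·0 + b·1 (s = 0, t = 1); each new remainder r_{k+1} = r_{k-1} − q_k·r_k inherits s_{k+1} = s_{k-1} − q_k·s_k, t_{k+1} = t_{k-1} − q_k·t_k, so r_k = a·s_k + b·t_k at every step:
  q = 2: r = 45, s = 1 − 2·0 = 1, t = 0 − 2·1 = -2  (check: 219·1 + 87·(-2) = 45)
  q = 1: r = 42, s = 0 − 1·1 = -1, t = 1 − 1·(-2) = 3  (check: 219·(-1) + 87·3 = 42)
  q = 1: r = 3, s = 1 − 1·(-1) = 2, t = -2 − 1·3 = -5  (check: 219·2 + 87·(-5) = 3)
The row with r = 3 (the gcd) gives the Bezout coefficients s = 2, t = -5.
Result: 219 · (2) + 87 · (-5) = 3.

gcd(219, 87) = 3; s = 2, t = -5 (check: 219·2 + 87·(-5) = 3).


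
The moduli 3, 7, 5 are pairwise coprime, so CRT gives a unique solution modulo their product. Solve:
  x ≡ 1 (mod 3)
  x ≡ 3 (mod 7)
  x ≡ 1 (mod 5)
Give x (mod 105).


Moduli 3, 7, 5 are pairwise coprime; by CRT there is a unique solution modulo M = 3 · 7 · 5 = 105.
Solve pairwise, accumulating the modulus:
  Start with x ≡ 1 (mod 3).
  Combine with x ≡ 3 (mod 7): since gcd(3, 7) = 1, we get a unique residue mod 21.
    Write x = 1 + 3·t and substitute into x ≡ 3 (mod 7): 3·t ≡ 3 − 1 = 2 (mod 7).
    The inverse of 3 mod 7 is 5 (since 3·5 = 15 = 2·7 + 1), so t ≡ 5·2 = 10 ≡ 3 (mod 7).
    Then x = 1 + 3·3 = 10, valid modulo lcm(3, 7) = 21: x ≡ 10 (mod 21).
  Combine with x ≡ 1 (mod 5): since gcd(21, 5) = 1, we get a unique residue mod 105.
    Write x = 10 + 21·t and substitute into x ≡ 1 (mod 5): 21·t ≡ 1 − 10 = -9 (mod 5).
    Reduce coefficients mod 5: 1·t ≡ 1 (mod 5).
    So t ≡ 1 (mod 5).
    Then x = 10 + 21·1 = 31, valid modulo lcm(21, 5) = 105: x ≡ 31 (mod 105).
Verify: 31 mod 3 = 1 ✓, 31 mod 7 = 3 ✓, 31 mod 5 = 1 ✓.

x ≡ 31 (mod 105).


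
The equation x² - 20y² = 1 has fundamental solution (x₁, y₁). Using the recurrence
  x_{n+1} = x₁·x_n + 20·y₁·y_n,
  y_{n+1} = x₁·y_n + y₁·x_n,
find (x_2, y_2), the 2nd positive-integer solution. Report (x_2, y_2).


Step 1: Find the fundamental solution (x₁, y₁) of x² - 20y² = 1.
  Expand √20 as a continued fraction. a₀ = ⌊√20⌋ = 4; iterate m_{k+1} = d_k·a_k − m_k, d_{k+1} = (20 − m_{k+1}²)/d_k, a_{k+1} = ⌊(a₀ + m_{k+1})/d_{k+1}⌋ (starting m₀ = 0, d₀ = 1), with convergents p_k = a_k·p_{k-1} + p_{k-2}, q_k = a_k·q_{k-1} + q_{k-2} (p₋₁ = 1, q₋₁ = 0):
  k = 0: a₀ = 4; p₀/q₀ = 4/1; p₀² − 20·q₀² = 16 − 20 = -4.
  k = 1: m = 4, d = 4, a = ⌊(4 + 4)/4⌋ = 2; p/q = (2·4 + 1)/(2·1 + 0) = 9/2; p² − 20·q² = 81 − 80 = 1.
  The first convergent with p² − 20·q² = 1 gives the fundamental solution (x₁, y₁) = (9, 2).
Step 2: Apply the recurrence (x_{n+1}, y_{n+1}) = (x₁x_n + 20y₁y_n, x₁y_n + y₁x_n) repeatedly.
  From (x_1, y_1) = (9, 2): x_2 = 9·9 + 20·2·2 = 161; y_2 = 9·2 + 2·9 = 36.
Step 3: Verify x_2² - 20·y_2² = 25921 - 25920 = 1 (should be 1). ✓

(x_1, y_1) = (9, 2); (x_2, y_2) = (161, 36).


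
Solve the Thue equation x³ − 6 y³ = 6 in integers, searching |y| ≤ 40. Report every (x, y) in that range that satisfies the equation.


The equation is x³ - 6y³ = 6. For fixed y, x³ = 6·y³ + 6, so a solution requires the RHS to be a perfect cube.
Strategy: iterate y from -40 to 40, compute RHS = 6·y³ + 6, and check whether it is a (positive or negative) perfect cube.
Check small values of y:
  y = 0: RHS = 6 is not a perfect cube.
  y = 1: RHS = 12 is not a perfect cube.
  y = -1: RHS = 0 = (0)³ ⇒ x = 0 works.
  y = 2: RHS = 54 is not a perfect cube.
  y = -2: RHS = -42 is not a perfect cube.
  y = 3: RHS = 168 is not a perfect cube.
  y = -3: RHS = -156 is not a perfect cube.
Continuing the search up to |y| = 40 finds no further solutions beyond those listed.
Collected solutions: (0, -1).

Solutions (with |y| ≤ 40): (0, -1).


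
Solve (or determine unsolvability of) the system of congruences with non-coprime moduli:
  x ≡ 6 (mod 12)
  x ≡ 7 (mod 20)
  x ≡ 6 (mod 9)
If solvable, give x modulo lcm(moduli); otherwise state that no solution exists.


Moduli 12, 20, 9 are not pairwise coprime, so CRT works modulo lcm(m_i) when all pairwise compatibility conditions hold.
Pairwise compatibility: gcd(m_i, m_j) must divide a_i - a_j for every pair.
Merge one congruence at a time:
  Start: x ≡ 6 (mod 12).
  Combine with x ≡ 7 (mod 20): gcd(12, 20) = 4, and 7 - 6 = 1 is NOT divisible by 4.
    ⇒ system is inconsistent (no integer solution).

No solution (the system is inconsistent).


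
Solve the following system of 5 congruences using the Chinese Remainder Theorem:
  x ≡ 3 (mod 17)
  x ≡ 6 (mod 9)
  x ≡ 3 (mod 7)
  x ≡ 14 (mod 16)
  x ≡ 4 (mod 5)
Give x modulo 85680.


Product of moduli M = 17 · 9 · 7 · 16 · 5 = 85680.
Merge one congruence at a time:
  Start: x ≡ 3 (mod 17).
  Combine with x ≡ 6 (mod 9); new modulus lcm = 153.
    Write x = 3 + 17·t and substitute into x ≡ 6 (mod 9): 17·t ≡ 6 − 3 = 3 (mod 9).
    Reduce coefficients mod 9: 8·t ≡ 3 (mod 9).
    The inverse of 8 mod 9 is 8 (since 8·8 = 64 = 7·9 + 1), so t ≡ 8·3 = 24 ≡ 6 (mod 9).
    Then x = 3 + 17·6 = 105, valid modulo lcm(17, 9) = 153: x ≡ 105 (mod 153).
  Combine with x ≡ 3 (mod 7); new modulus lcm = 1071.
    Write x = 105 + 153·t and substitute into x ≡ 3 (mod 7): 153·t ≡ 3 − 105 = -102 (mod 7).
    Reduce coefficients mod 7: 6·t ≡ 3 (mod 7).
    The inverse of 6 mod 7 is 6 (since 6·6 = 36 = 5·7 + 1), so t ≡ 6·3 = 18 ≡ 4 (mod 7).
    Then x = 105 + 153·4 = 717, valid modulo lcm(153, 7) = 1071: x ≡ 717 (mod 1071).
  Combine with x ≡ 14 (mod 16); new modulus lcm = 17136.
    Write x = 717 + 1071·t and substitute into x ≡ 14 (mod 16): 1071·t ≡ 14 − 717 = -703 (mod 16).
    Reduce coefficients mod 16: 15·t ≡ 1 (mod 16).
    The inverse of 15 mod 16 is 15 (since 15·15 = 225 = 14·16 + 1), so t ≡ 15·1 = 15 ≡ 15 (mod 16).
    Then x = 717 + 1071·15 = 16782, valid modulo lcm(1071, 16) = 17136: x ≡ 16782 (mod 17136).
  Combine with x ≡ 4 (mod 5); new modulus lcm = 85680.
    Write x = 16782 + 17136·t and substitute into x ≡ 4 (mod 5): 17136·t ≡ 4 − 16782 = -16778 (mod 5).
    Reduce coefficients mod 5: 1·t ≡ 2 (mod 5).
    So t ≡ 2 (mod 5).
    Then x = 16782 + 17136·2 = 51054, valid modulo lcm(17136, 5) = 85680: x ≡ 51054 (mod 85680).
Verify against each original: 51054 mod 17 = 3, 51054 mod 9 = 6, 51054 mod 7 = 3, 51054 mod 16 = 14, 51054 mod 5 = 4.

x ≡ 51054 (mod 85680).


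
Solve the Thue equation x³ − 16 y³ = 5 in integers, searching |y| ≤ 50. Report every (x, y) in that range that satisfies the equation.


The equation is x³ - 16y³ = 5. For fixed y, x³ = 16·y³ + 5, so a solution requires the RHS to be a perfect cube.
Strategy: iterate y from -50 to 50, compute RHS = 16·y³ + 5, and check whether it is a (positive or negative) perfect cube.
Check small values of y:
  y = 0: RHS = 5 is not a perfect cube.
  y = 1: RHS = 21 is not a perfect cube.
  y = -1: RHS = -11 is not a perfect cube.
  y = 2: RHS = 133 is not a perfect cube.
  y = -2: RHS = -123 is not a perfect cube.
  y = 3: RHS = 437 is not a perfect cube.
  y = -3: RHS = -427 is not a perfect cube.
Continuing the search up to |y| = 50 finds no solutions either.
No (x, y) in the scanned range satisfies the equation.

No integer solutions with |y| ≤ 50.


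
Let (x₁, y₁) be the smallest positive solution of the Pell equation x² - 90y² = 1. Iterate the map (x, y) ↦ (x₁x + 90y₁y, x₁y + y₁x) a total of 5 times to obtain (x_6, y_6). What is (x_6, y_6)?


Step 1: Find the fundamental solution (x₁, y₁) of x² - 90y² = 1.
  Expand √90 as a continued fraction. a₀ = ⌊√90⌋ = 9; iterate m_{k+1} = d_k·a_k − m_k, d_{k+1} = (90 − m_{k+1}²)/d_k, a_{k+1} = ⌊(a₀ + m_{k+1})/d_{k+1}⌋ (starting m₀ = 0, d₀ = 1), with convergents p_k = a_k·p_{k-1} + p_{k-2}, q_k = a_k·q_{k-1} + q_{k-2} (p₋₁ = 1, q₋₁ = 0):
  k = 0: a₀ = 9; p₀/q₀ = 9/1; p₀² − 90·q₀² = 81 − 90 = -9.
  k = 1: m = 9, d = 9, a = ⌊(9 + 9)/9⌋ = 2; p/q = (2·9 + 1)/(2·1 + 0) = 19/2; p² − 90·q² = 361 − 360 = 1.
  The first convergent with p² − 90·q² = 1 gives the fundamental solution (x₁, y₁) = (19, 2).
Step 2: Apply the recurrence (x_{n+1}, y_{n+1}) = (x₁x_n + 90y₁y_n, x₁y_n + y₁x_n) repeatedly.
  From (x_1, y_1) = (19, 2): x_2 = 19·19 + 90·2·2 = 721; y_2 = 19·2 + 2·19 = 76.
  From (x_2, y_2) = (721, 76): x_3 = 19·721 + 90·2·76 = 27379; y_3 = 19·76 + 2·721 = 2886.
  From (x_3, y_3) = (27379, 2886): x_4 = 19·27379 + 90·2·2886 = 1039681; y_4 = 19·2886 + 2·27379 = 109592.
  From (x_4, y_4) = (1039681, 109592): x_5 = 19·1039681 + 90·2·109592 = 39480499; y_5 = 19·109592 + 2·1039681 = 4161610.
  From (x_5, y_5) = (39480499, 4161610): x_6 = 19·39480499 + 90·2·4161610 = 1499219281; y_6 = 19·4161610 + 2·39480499 = 158031588.
Step 3: Verify x_6² - 90·y_6² = 2247658452522156961 - 2247658452522156960 = 1 (should be 1). ✓

(x_1, y_1) = (19, 2); (x_6, y_6) = (1499219281, 158031588).


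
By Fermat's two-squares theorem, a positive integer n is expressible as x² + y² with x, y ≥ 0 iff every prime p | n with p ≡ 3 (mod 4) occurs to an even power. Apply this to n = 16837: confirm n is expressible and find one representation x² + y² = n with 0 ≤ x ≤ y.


Step 1: Factor n = 16837 = 113 · 149.
Step 2: Check the mod-4 condition on each prime factor: 113 ≡ 1 (mod 4), exponent 1; 149 ≡ 1 (mod 4), exponent 1.
All primes ≡ 3 (mod 4) appear to even exponent (or don't appear), so by the two-squares theorem n IS expressible as a sum of two squares.
Step 3: Build a representation. Here n = 113 · 149 is a product of primes ≡ 1 (mod 4). Each prime p ≡ 1 (mod 4) is itself a sum of two squares; find a² by testing p − a² for a perfect square:
  113: 113 − 1² = 112, 113 − 2² = 109, 113 − 3² = 104, 113 − 4² = 97, 113 − 5² = 88, 113 − 6² = 77, 113 − 7² = 64 = 8² ⇒ 113 = 7² + 8².
  149: 149 − 1² = 148, 149 − 2² = 145, 149 − 3² = 140, 149 − 4² = 133, 149 − 5² = 124, 149 − 6² = 113, 149 − 7² = 100 = 10² ⇒ 149 = 7² + 10².
  Combine using the Brahmagupta–Fibonacci identity (a² + b²)(c² + d²) = (ac − bd)² + (ad + bc)² = (ac + bd)² + (ad − bc)²:
  113 · 149 = 16837: from (7² + 8²)(7² + 10²), take (7·7 − 8·10, 7·10 + 8·7) = (49 − 80, 70 + 56) = (-31, 126); dropping signs (only squares matter) gives (31, 126); check 31² + 126² = 961 + 15876 = 16837 ✓.
Step 4: Order so x ≤ y and verify: 31² + 126² = 961 + 15876 = 16837 = n. ✓

n = 16837 = 31² + 126² (one valid representation with x ≤ y).


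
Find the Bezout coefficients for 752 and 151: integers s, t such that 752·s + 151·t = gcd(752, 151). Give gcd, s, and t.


Euclidean algorithm on (752, 151) — divide until remainder is 0:
  752 = 4 · 151 + 148
  151 = 1 · 148 + 3
  148 = 49 · 3 + 1
  3 = 3 · 1 + 0
gcd(752, 151) = 1.
Track Bezout coefficients alongside the remainders: start with r₀ = 752 = a·1 + b·0 (s = 1, t = 0) and r₁ = 151 = a·0 + b·1 (s = 0, t = 1); each new remainder r_{k+1} = r_{k-1} − q_k·r_k inherits s_{k+1} = s_{k-1} − q_k·s_k, t_{k+1} = t_{k-1} − q_k·t_k, so r_k = a·s_k + b·t_k at every step:
  q = 4: r = 148, s = 1 − 4·0 = 1, t = 0 − 4·1 = -4  (check: 752·1 + 151·(-4) = 148)
  q = 1: r = 3, s = 0 − 1·1 = -1, t = 1 − 1·(-4) = 5  (check: 752·(-1) + 151·5 = 3)
  q = 49: r = 1, s = 1 − 49·(-1) = 50, t = -4 − 49·5 = -249  (check: 752·50 + 151·(-249) = 1)
The row with r = 1 (the gcd) gives the Bezout coefficients s = 50, t = -249.
Result: 752 · (50) + 151 · (-249) = 1.

gcd(752, 151) = 1; s = 50, t = -249 (check: 752·50 + 151·(-249) = 1).


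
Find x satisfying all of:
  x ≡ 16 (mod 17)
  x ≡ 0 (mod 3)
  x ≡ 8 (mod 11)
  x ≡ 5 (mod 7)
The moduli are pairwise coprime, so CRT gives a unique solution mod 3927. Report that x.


Product of moduli M = 17 · 3 · 11 · 7 = 3927.
Merge one congruence at a time:
  Start: x ≡ 16 (mod 17).
  Combine with x ≡ 0 (mod 3); new modulus lcm = 51.
    Write x = 16 + 17·t and substitute into x ≡ 0 (mod 3): 17·t ≡ 0 − 16 = -16 (mod 3).
    Reduce coefficients mod 3: 2·t ≡ 2 (mod 3).
    The inverse of 2 mod 3 is 2 (since 2·2 = 4 = 1·3 + 1), so t ≡ 2·2 = 4 ≡ 1 (mod 3).
    Then x = 16 + 17·1 = 33, valid modulo lcm(17, 3) = 51: x ≡ 33 (mod 51).
  Combine with x ≡ 8 (mod 11); new modulus lcm = 561.
    Write x = 33 + 51·t and substitute into x ≡ 8 (mod 11): 51·t ≡ 8 − 33 = -25 (mod 11).
    Reduce coefficients mod 11: 7·t ≡ 8 (mod 11).
    The inverse of 7 mod 11 is 8 (since 7·8 = 56 = 5·11 + 1), so t ≡ 8·8 = 64 ≡ 9 (mod 11).
    Then x = 33 + 51·9 = 492, valid modulo lcm(51, 11) = 561: x ≡ 492 (mod 561).
  Combine with x ≡ 5 (mod 7); new modulus lcm = 3927.
    Write x = 492 + 561·t and substitute into x ≡ 5 (mod 7): 561·t ≡ 5 − 492 = -487 (mod 7).
    Reduce coefficients mod 7: 1·t ≡ 3 (mod 7).
    So t ≡ 3 (mod 7).
    Then x = 492 + 561·3 = 2175, valid modulo lcm(561, 7) = 3927: x ≡ 2175 (mod 3927).
Verify against each original: 2175 mod 17 = 16, 2175 mod 3 = 0, 2175 mod 11 = 8, 2175 mod 7 = 5.

x ≡ 2175 (mod 3927).


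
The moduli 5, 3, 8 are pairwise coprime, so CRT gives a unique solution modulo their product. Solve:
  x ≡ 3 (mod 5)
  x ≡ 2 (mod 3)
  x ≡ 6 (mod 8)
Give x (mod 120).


Moduli 5, 3, 8 are pairwise coprime; by CRT there is a unique solution modulo M = 5 · 3 · 8 = 120.
Solve pairwise, accumulating the modulus:
  Start with x ≡ 3 (mod 5).
  Combine with x ≡ 2 (mod 3): since gcd(5, 3) = 1, we get a unique residue mod 15.
    Write x = 3 + 5·t and substitute into x ≡ 2 (mod 3): 5·t ≡ 2 − 3 = -1 (mod 3).
    Reduce coefficients mod 3: 2·t ≡ 2 (mod 3).
    The inverse of 2 mod 3 is 2 (since 2·2 = 4 = 1·3 + 1), so t ≡ 2·2 = 4 ≡ 1 (mod 3).
    Then x = 3 + 5·1 = 8, valid modulo lcm(5, 3) = 15: x ≡ 8 (mod 15).
  Combine with x ≡ 6 (mod 8): since gcd(15, 8) = 1, we get a unique residue mod 120.
    Write x = 8 + 15·t and substitute into x ≡ 6 (mod 8): 15·t ≡ 6 − 8 = -2 (mod 8).
    Reduce coefficients mod 8: 7·t ≡ 6 (mod 8).
    The inverse of 7 mod 8 is 7 (since 7·7 = 49 = 6·8 + 1), so t ≡ 7·6 = 42 ≡ 2 (mod 8).
    Then x = 8 + 15·2 = 38, valid modulo lcm(15, 8) = 120: x ≡ 38 (mod 120).
Verify: 38 mod 5 = 3 ✓, 38 mod 3 = 2 ✓, 38 mod 8 = 6 ✓.

x ≡ 38 (mod 120).


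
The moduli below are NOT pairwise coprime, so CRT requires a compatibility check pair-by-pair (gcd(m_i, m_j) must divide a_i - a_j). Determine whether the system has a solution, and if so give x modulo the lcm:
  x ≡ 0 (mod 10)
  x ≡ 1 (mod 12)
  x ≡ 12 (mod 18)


Moduli 10, 12, 18 are not pairwise coprime, so CRT works modulo lcm(m_i) when all pairwise compatibility conditions hold.
Pairwise compatibility: gcd(m_i, m_j) must divide a_i - a_j for every pair.
Merge one congruence at a time:
  Start: x ≡ 0 (mod 10).
  Combine with x ≡ 1 (mod 12): gcd(10, 12) = 2, and 1 - 0 = 1 is NOT divisible by 2.
    ⇒ system is inconsistent (no integer solution).

No solution (the system is inconsistent).


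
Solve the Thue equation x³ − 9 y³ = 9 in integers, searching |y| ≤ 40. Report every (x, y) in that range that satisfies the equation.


The equation is x³ - 9y³ = 9. For fixed y, x³ = 9·y³ + 9, so a solution requires the RHS to be a perfect cube.
Strategy: iterate y from -40 to 40, compute RHS = 9·y³ + 9, and check whether it is a (positive or negative) perfect cube.
Check small values of y:
  y = 0: RHS = 9 is not a perfect cube.
  y = 1: RHS = 18 is not a perfect cube.
  y = -1: RHS = 0 = (0)³ ⇒ x = 0 works.
  y = 2: RHS = 81 is not a perfect cube.
  y = -2: RHS = -63 is not a perfect cube.
  y = 3: RHS = 252 is not a perfect cube.
  y = -3: RHS = -234 is not a perfect cube.
Continuing the search up to |y| = 40 finds no further solutions beyond those listed.
Collected solutions: (0, -1).

Solutions (with |y| ≤ 40): (0, -1).


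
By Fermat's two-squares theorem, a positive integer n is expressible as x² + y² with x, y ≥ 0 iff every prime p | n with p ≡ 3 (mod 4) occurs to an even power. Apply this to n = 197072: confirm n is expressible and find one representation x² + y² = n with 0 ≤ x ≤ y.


Step 1: Factor n = 197072 = 2^4 · 109 · 113.
Step 2: Check the mod-4 condition on each prime factor: 2 = 2 (special); 109 ≡ 1 (mod 4), exponent 1; 113 ≡ 1 (mod 4), exponent 1.
All primes ≡ 3 (mod 4) appear to even exponent (or don't appear), so by the two-squares theorem n IS expressible as a sum of two squares.
Step 3: Build a representation. Group n = k² · m with k = 4 and m = 109 · 113 = 12317 (a product of primes ≡ 1 (mod 4)); a representation of m scales to one of n via (k·x)² + (k·y)² = k²(x² + y²). Each prime p ≡ 1 (mod 4) is itself a sum of two squares; find a² by testing p − a² for a perfect square:
  109: 109 − 1² = 108, 109 − 2² = 105, 109 − 3² = 100 = 10² ⇒ 109 = 3² + 10².
  113: 113 − 1² = 112, 113 − 2² = 109, 113 − 3² = 104, 113 − 4² = 97, 113 − 5² = 88, 113 − 6² = 77, 113 − 7² = 64 = 8² ⇒ 113 = 7² + 8².
  Combine using the Brahmagupta–Fibonacci identity (a² + b²)(c² + d²) = (ac − bd)² + (ad + bc)² = (ac + bd)² + (ad − bc)²:
  109 · 113 = 12317: from (3² + 10²)(7² + 8²), take (3·7 − 10·8, 3·8 + 10·7) = (21 − 80, 24 + 70) = (-59, 94); dropping signs (only squares matter) gives (59, 94); check 59² + 94² = 3481 + 8836 = 12317 ✓.
  Scale by k = 4: (4·59, 4·94) = (236, 376).
Step 4: Order so x ≤ y and verify: 236² + 376² = 55696 + 141376 = 197072 = n. ✓

n = 197072 = 236² + 376² (one valid representation with x ≤ y).


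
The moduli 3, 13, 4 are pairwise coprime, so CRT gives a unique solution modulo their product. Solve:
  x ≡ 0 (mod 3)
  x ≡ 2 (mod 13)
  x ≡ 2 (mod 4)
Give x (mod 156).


Moduli 3, 13, 4 are pairwise coprime; by CRT there is a unique solution modulo M = 3 · 13 · 4 = 156.
Solve pairwise, accumulating the modulus:
  Start with x ≡ 0 (mod 3).
  Combine with x ≡ 2 (mod 13): since gcd(3, 13) = 1, we get a unique residue mod 39.
    Write x = 0 + 3·t and substitute into x ≡ 2 (mod 13): 3·t ≡ 2 − 0 = 2 (mod 13).
    The inverse of 3 mod 13 is 9 (since 3·9 = 27 = 2·13 + 1), so t ≡ 9·2 = 18 ≡ 5 (mod 13).
    Then x = 0 + 3·5 = 15, valid modulo lcm(3, 13) = 39: x ≡ 15 (mod 39).
  Combine with x ≡ 2 (mod 4): since gcd(39, 4) = 1, we get a unique residue mod 156.
    Write x = 15 + 39·t and substitute into x ≡ 2 (mod 4): 39·t ≡ 2 − 15 = -13 (mod 4).
    Reduce coefficients mod 4: 3·t ≡ 3 (mod 4).
    The inverse of 3 mod 4 is 3 (since 3·3 = 9 = 2·4 + 1), so t ≡ 3·3 = 9 ≡ 1 (mod 4).
    Then x = 15 + 39·1 = 54, valid modulo lcm(39, 4) = 156: x ≡ 54 (mod 156).
Verify: 54 mod 3 = 0 ✓, 54 mod 13 = 2 ✓, 54 mod 4 = 2 ✓.

x ≡ 54 (mod 156).


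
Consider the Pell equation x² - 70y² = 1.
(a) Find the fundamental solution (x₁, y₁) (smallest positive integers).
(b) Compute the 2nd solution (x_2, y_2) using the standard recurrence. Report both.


Step 1: Find the fundamental solution (x₁, y₁) of x² - 70y² = 1.
  Expand √70 as a continued fraction. a₀ = ⌊√70⌋ = 8; iterate m_{k+1} = d_k·a_k − m_k, d_{k+1} = (70 − m_{k+1}²)/d_k, a_{k+1} = ⌊(a₀ + m_{k+1})/d_{k+1}⌋ (starting m₀ = 0, d₀ = 1), with convergents p_k = a_k·p_{k-1} + p_{k-2}, q_k = a_k·q_{k-1} + q_{k-2} (p₋₁ = 1, q₋₁ = 0):
  k = 0: a₀ = 8; p₀/q₀ = 8/1; p₀² − 70·q₀² = 64 − 70 = -6.
  k = 1: m = 8, d = 6, a = ⌊(8 + 8)/6⌋ = 2; p/q = (2·8 + 1)/(2·1 + 0) = 17/2; p² − 70·q² = 289 − 280 = 9.
  k = 2: m = 4, d = 9, a = ⌊(8 + 4)/9⌋ = 1; p/q = (1·17 + 8)/(1·2 + 1) = 25/3; p² − 70·q² = 625 − 630 = -5.
  k = 3: m = 5, d = 5, a = ⌊(8 + 5)/5⌋ = 2; p/q = (2·25 + 17)/(2·3 + 2) = 67/8; p² − 70·q² = 4489 − 4480 = 9.
  k = 4: m = 5, d = 9, a = ⌊(8 + 5)/9⌋ = 1; p/q = (1·67 + 25)/(1·8 + 3) = 92/11; p² − 70·q² = 8464 − 8470 = -6.
  k = 5: m = 4, d = 6, a = ⌊(8 + 4)/6⌋ = 2; p/q = (2·92 + 67)/(2·11 + 8) = 251/30; p² − 70·q² = 63001 − 63000 = 1.
  The first convergent with p² − 70·q² = 1 gives the fundamental solution (x₁, y₁) = (251, 30).
Step 2: Apply the recurrence (x_{n+1}, y_{n+1}) = (x₁x_n + 70y₁y_n, x₁y_n + y₁x_n) repeatedly.
  From (x_1, y_1) = (251, 30): x_2 = 251·251 + 70·30·30 = 126001; y_2 = 251·30 + 30·251 = 15060.
Step 3: Verify x_2² - 70·y_2² = 15876252001 - 15876252000 = 1 (should be 1). ✓

(x_1, y_1) = (251, 30); (x_2, y_2) = (126001, 15060).


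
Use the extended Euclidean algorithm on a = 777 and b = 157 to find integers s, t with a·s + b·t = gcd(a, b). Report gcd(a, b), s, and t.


Euclidean algorithm on (777, 157) — divide until remainder is 0:
  777 = 4 · 157 + 149
  157 = 1 · 149 + 8
  149 = 18 · 8 + 5
  8 = 1 · 5 + 3
  5 = 1 · 3 + 2
  3 = 1 · 2 + 1
  2 = 2 · 1 + 0
gcd(777, 157) = 1.
Track Bezout coefficients alongside the remainders: start with r₀ = 777 = a·1 + b·0 (s = 1, t = 0) and r₁ = 157 = a·0 + b·1 (s = 0, t = 1); each new remainder r_{k+1} = r_{k-1} − q_k·r_k inherits s_{k+1} = s_{k-1} − q_k·s_k, t_{k+1} = t_{k-1} − q_k·t_k, so r_k = a·s_k + b·t_k at every step:
  q = 4: r = 149, s = 1 − 4·0 = 1, t = 0 − 4·1 = -4  (check: 777·1 + 157·(-4) = 149)
  q = 1: r = 8, s = 0 − 1·1 = -1, t = 1 − 1·(-4) = 5  (check: 777·(-1) + 157·5 = 8)
  q = 18: r = 5, s = 1 − 18·(-1) = 19, t = -4 − 18·5 = -94  (check: 777·19 + 157·(-94) = 5)
  q = 1: r = 3, s = -1 − 1·19 = -20, t = 5 − 1·(-94) = 99  (check: 777·(-20) + 157·99 = 3)
  q = 1: r = 2, s = 19 − 1·(-20) = 39, t = -94 − 1·99 = -193  (check: 777·39 + 157·(-193) = 2)
  q = 1: r = 1, s = -20 − 1·39 = -59, t = 99 − 1·(-193) = 292  (check: 777·(-59) + 157·292 = 1)
The row with r = 1 (the gcd) gives the Bezout coefficients s = -59, t = 292.
Result: 777 · (-59) + 157 · (292) = 1.

gcd(777, 157) = 1; s = -59, t = 292 (check: 777·(-59) + 157·292 = 1).


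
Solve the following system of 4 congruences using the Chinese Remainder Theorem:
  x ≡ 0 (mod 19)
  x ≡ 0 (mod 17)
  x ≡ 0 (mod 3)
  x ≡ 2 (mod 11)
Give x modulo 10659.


Product of moduli M = 19 · 17 · 3 · 11 = 10659.
Merge one congruence at a time:
  Start: x ≡ 0 (mod 19).
  Combine with x ≡ 0 (mod 17); new modulus lcm = 323.
    Write x = 0 + 19·t and substitute into x ≡ 0 (mod 17): 19·t ≡ 0 − 0 = 0 (mod 17).
    Reduce coefficients mod 17: 2·t ≡ 0 (mod 17).
    The inverse of 2 mod 17 is 9 (since 2·9 = 18 = 1·17 + 1), so t ≡ 9·0 = 0 ≡ 0 (mod 17).
    Then x = 0 + 19·0 = 0, valid modulo lcm(19, 17) = 323: x ≡ 0 (mod 323).
  Combine with x ≡ 0 (mod 3); new modulus lcm = 969.
    Write x = 0 + 323·t and substitute into x ≡ 0 (mod 3): 323·t ≡ 0 − 0 = 0 (mod 3).
    Reduce coefficients mod 3: 2·t ≡ 0 (mod 3).
    The inverse of 2 mod 3 is 2 (since 2·2 = 4 = 1·3 + 1), so t ≡ 2·0 = 0 ≡ 0 (mod 3).
    Then x = 0 + 323·0 = 0, valid modulo lcm(323, 3) = 969: x ≡ 0 (mod 969).
  Combine with x ≡ 2 (mod 11); new modulus lcm = 10659.
    Write x = 0 + 969·t and substitute into x ≡ 2 (mod 11): 969·t ≡ 2 − 0 = 2 (mod 11).
    Reduce coefficients mod 11: 1·t ≡ 2 (mod 11).
    So t ≡ 2 (mod 11).
    Then x = 0 + 969·2 = 1938, valid modulo lcm(969, 11) = 10659: x ≡ 1938 (mod 10659).
Verify against each original: 1938 mod 19 = 0, 1938 mod 17 = 0, 1938 mod 3 = 0, 1938 mod 11 = 2.

x ≡ 1938 (mod 10659).


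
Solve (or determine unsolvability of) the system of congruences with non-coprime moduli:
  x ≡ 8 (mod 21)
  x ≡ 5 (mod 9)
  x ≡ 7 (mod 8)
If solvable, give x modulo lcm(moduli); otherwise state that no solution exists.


Moduli 21, 9, 8 are not pairwise coprime, so CRT works modulo lcm(m_i) when all pairwise compatibility conditions hold.
Pairwise compatibility: gcd(m_i, m_j) must divide a_i - a_j for every pair.
Merge one congruence at a time:
  Start: x ≡ 8 (mod 21).
  Combine with x ≡ 5 (mod 9): gcd(21, 9) = 3; 5 - 8 = -3, which IS divisible by 3, so compatible.
    Write x = 8 + 21·t and substitute into x ≡ 5 (mod 9): 21·t ≡ 5 − 8 = -3 (mod 9).
    Divide the congruence (and modulus) by g = 3: 7·t ≡ -1 (mod 3).
    Reduce coefficients mod 3: 1·t ≡ 2 (mod 3).
    So t ≡ 2 (mod 3).
    Then x = 8 + 21·2 = 50, valid modulo lcm(21, 9) = 63: x ≡ 50 (mod 63).
  Combine with x ≡ 7 (mod 8): gcd(63, 8) = 1; 7 - 50 = -43, which IS divisible by 1, so compatible.
    Write x = 50 + 63·t and substitute into x ≡ 7 (mod 8): 63·t ≡ 7 − 50 = -43 (mod 8).
    Reduce coefficients mod 8: 7·t ≡ 5 (mod 8).
    The inverse of 7 mod 8 is 7 (since 7·7 = 49 = 6·8 + 1), so t ≡ 7·5 = 35 ≡ 3 (mod 8).
    Then x = 50 + 63·3 = 239, valid modulo lcm(63, 8) = 504: x ≡ 239 (mod 504).
Verify: 239 mod 21 = 8, 239 mod 9 = 5, 239 mod 8 = 7.

x ≡ 239 (mod 504).


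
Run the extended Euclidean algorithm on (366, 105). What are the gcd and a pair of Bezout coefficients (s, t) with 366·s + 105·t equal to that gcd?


Euclidean algorithm on (366, 105) — divide until remainder is 0:
  366 = 3 · 105 + 51
  105 = 2 · 51 + 3
  51 = 17 · 3 + 0
gcd(366, 105) = 3.
Track Bezout coefficients alongside the remainders: start with r₀ = 366 = a·1 + b·0 (s = 1, t = 0) and r₁ = 105 = a·0 + b·1 (s = 0, t = 1); each new remainder r_{k+1} = r_{k-1} − q_k·r_k inherits s_{k+1} = s_{k-1} − q_k·s_k, t_{k+1} = t_{k-1} − q_k·t_k, so r_k = a·s_k + b·t_k at every step:
  q = 3: r = 51, s = 1 − 3·0 = 1, t = 0 − 3·1 = -3  (check: 366·1 + 105·(-3) = 51)
  q = 2: r = 3, s = 0 − 2·1 = -2, t = 1 − 2·(-3) = 7  (check: 366·(-2) + 105·7 = 3)
The row with r = 3 (the gcd) gives the Bezout coefficients s = -2, t = 7.
Result: 366 · (-2) + 105 · (7) = 3.

gcd(366, 105) = 3; s = -2, t = 7 (check: 366·(-2) + 105·7 = 3).


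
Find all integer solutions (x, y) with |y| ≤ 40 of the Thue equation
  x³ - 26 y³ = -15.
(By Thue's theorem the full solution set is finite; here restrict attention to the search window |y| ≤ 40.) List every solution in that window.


The equation is x³ - 26y³ = -15. For fixed y, x³ = 26·y³ − 15, so a solution requires the RHS to be a perfect cube.
Strategy: iterate y from -40 to 40, compute RHS = 26·y³ − 15, and check whether it is a (positive or negative) perfect cube.
Check small values of y:
  y = 0: RHS = -15 is not a perfect cube.
  y = 1: RHS = 11 is not a perfect cube.
  y = -1: RHS = -41 is not a perfect cube.
  y = 2: RHS = 193 is not a perfect cube.
  y = -2: RHS = -223 is not a perfect cube.
  y = 3: RHS = 687 is not a perfect cube.
  y = -3: RHS = -717 is not a perfect cube.
Continuing the search up to |y| = 40 finds no solutions either.
No (x, y) in the scanned range satisfies the equation.

No integer solutions with |y| ≤ 40.


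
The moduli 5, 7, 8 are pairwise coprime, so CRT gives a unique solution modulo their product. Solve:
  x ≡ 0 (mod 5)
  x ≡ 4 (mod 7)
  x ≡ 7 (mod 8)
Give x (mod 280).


Moduli 5, 7, 8 are pairwise coprime; by CRT there is a unique solution modulo M = 5 · 7 · 8 = 280.
Solve pairwise, accumulating the modulus:
  Start with x ≡ 0 (mod 5).
  Combine with x ≡ 4 (mod 7): since gcd(5, 7) = 1, we get a unique residue mod 35.
    Write x = 0 + 5·t and substitute into x ≡ 4 (mod 7): 5·t ≡ 4 − 0 = 4 (mod 7).
    The inverse of 5 mod 7 is 3 (since 5·3 = 15 = 2·7 + 1), so t ≡ 3·4 = 12 ≡ 5 (mod 7).
    Then x = 0 + 5·5 = 25, valid modulo lcm(5, 7) = 35: x ≡ 25 (mod 35).
  Combine with x ≡ 7 (mod 8): since gcd(35, 8) = 1, we get a unique residue mod 280.
    Write x = 25 + 35·t and substitute into x ≡ 7 (mod 8): 35·t ≡ 7 − 25 = -18 (mod 8).
    Reduce coefficients mod 8: 3·t ≡ 6 (mod 8).
    The inverse of 3 mod 8 is 3 (since 3·3 = 9 = 1·8 + 1), so t ≡ 3·6 = 18 ≡ 2 (mod 8).
    Then x = 25 + 35·2 = 95, valid modulo lcm(35, 8) = 280: x ≡ 95 (mod 280).
Verify: 95 mod 5 = 0 ✓, 95 mod 7 = 4 ✓, 95 mod 8 = 7 ✓.

x ≡ 95 (mod 280).


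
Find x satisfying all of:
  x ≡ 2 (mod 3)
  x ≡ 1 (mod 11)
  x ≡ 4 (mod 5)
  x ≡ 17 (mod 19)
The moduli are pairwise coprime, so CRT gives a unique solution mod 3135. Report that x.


Product of moduli M = 3 · 11 · 5 · 19 = 3135.
Merge one congruence at a time:
  Start: x ≡ 2 (mod 3).
  Combine with x ≡ 1 (mod 11); new modulus lcm = 33.
    Write x = 2 + 3·t and substitute into x ≡ 1 (mod 11): 3·t ≡ 1 − 2 = -1 (mod 11).
    Reduce coefficients mod 11: 3·t ≡ 10 (mod 11).
    The inverse of 3 mod 11 is 4 (since 3·4 = 12 = 1·11 + 1), so t ≡ 4·10 = 40 ≡ 7 (mod 11).
    Then x = 2 + 3·7 = 23, valid modulo lcm(3, 11) = 33: x ≡ 23 (mod 33).
  Combine with x ≡ 4 (mod 5); new modulus lcm = 165.
    Write x = 23 + 33·t and substitute into x ≡ 4 (mod 5): 33·t ≡ 4 − 23 = -19 (mod 5).
    Reduce coefficients mod 5: 3·t ≡ 1 (mod 5).
    The inverse of 3 mod 5 is 2 (since 3·2 = 6 = 1·5 + 1), so t ≡ 2·1 = 2 ≡ 2 (mod 5).
    Then x = 23 + 33·2 = 89, valid modulo lcm(33, 5) = 165: x ≡ 89 (mod 165).
  Combine with x ≡ 17 (mod 19); new modulus lcm = 3135.
    Write x = 89 + 165·t and substitute into x ≡ 17 (mod 19): 165·t ≡ 17 − 89 = -72 (mod 19).
    Reduce coefficients mod 19: 13·t ≡ 4 (mod 19).
    The inverse of 13 mod 19 is 3 (since 13·3 = 39 = 2·19 + 1), so t ≡ 3·4 = 12 ≡ 12 (mod 19).
    Then x = 89 + 165·12 = 2069, valid modulo lcm(165, 19) = 3135: x ≡ 2069 (mod 3135).
Verify against each original: 2069 mod 3 = 2, 2069 mod 11 = 1, 2069 mod 5 = 4, 2069 mod 19 = 17.

x ≡ 2069 (mod 3135).


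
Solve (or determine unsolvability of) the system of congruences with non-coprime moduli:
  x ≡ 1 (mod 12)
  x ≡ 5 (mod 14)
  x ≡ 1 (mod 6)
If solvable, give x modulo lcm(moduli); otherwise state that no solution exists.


Moduli 12, 14, 6 are not pairwise coprime, so CRT works modulo lcm(m_i) when all pairwise compatibility conditions hold.
Pairwise compatibility: gcd(m_i, m_j) must divide a_i - a_j for every pair.
Merge one congruence at a time:
  Start: x ≡ 1 (mod 12).
  Combine with x ≡ 5 (mod 14): gcd(12, 14) = 2; 5 - 1 = 4, which IS divisible by 2, so compatible.
    Write x = 1 + 12·t and substitute into x ≡ 5 (mod 14): 12·t ≡ 5 − 1 = 4 (mod 14).
    Divide the congruence (and modulus) by g = 2: 6·t ≡ 2 (mod 7).
    The inverse of 6 mod 7 is 6 (since 6·6 = 36 = 5·7 + 1), so t ≡ 6·2 = 12 ≡ 5 (mod 7).
    Then x = 1 + 12·5 = 61, valid modulo lcm(12, 14) = 84: x ≡ 61 (mod 84).
  Combine with x ≡ 1 (mod 6): gcd(84, 6) = 6; 1 - 61 = -60, which IS divisible by 6, so compatible.
    Write x = 61 + 84·t and substitute into x ≡ 1 (mod 6): 84·t ≡ 1 − 61 = -60 (mod 6).
    Divide the congruence (and modulus) by g = 6: 14·t ≡ -10 (mod 1).
    Modulo 1 every t works; take t = 0.
    Then x = 61 + 84·0 = 61, valid modulo lcm(84, 6) = 84: x ≡ 61 (mod 84).
Verify: 61 mod 12 = 1, 61 mod 14 = 5, 61 mod 6 = 1.

x ≡ 61 (mod 84).


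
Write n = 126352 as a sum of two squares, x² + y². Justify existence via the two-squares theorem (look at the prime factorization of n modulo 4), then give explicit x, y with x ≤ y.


Step 1: Factor n = 126352 = 2^4 · 53 · 149.
Step 2: Check the mod-4 condition on each prime factor: 2 = 2 (special); 53 ≡ 1 (mod 4), exponent 1; 149 ≡ 1 (mod 4), exponent 1.
All primes ≡ 3 (mod 4) appear to even exponent (or don't appear), so by the two-squares theorem n IS expressible as a sum of two squares.
Step 3: Build a representation. Group n = k² · m with k = 4 and m = 53 · 149 = 7897 (a product of primes ≡ 1 (mod 4)); a representation of m scales to one of n via (k·x)² + (k·y)² = k²(x² + y²). Each prime p ≡ 1 (mod 4) is itself a sum of two squares; find a² by testing p − a² for a perfect square:
  53: 53 − 1² = 52, 53 − 2² = 49 = 7² ⇒ 53 = 2² + 7².
  149: 149 − 1² = 148, 149 − 2² = 145, 149 − 3² = 140, 149 − 4² = 133, 149 − 5² = 124, 149 − 6² = 113, 149 − 7² = 100 = 10² ⇒ 149 = 7² + 10².
  Combine using the Brahmagupta–Fibonacci identity (a² + b²)(c² + d²) = (ac − bd)² + (ad + bc)² = (ac + bd)² + (ad − bc)²:
  53 · 149 = 7897: from (2² + 7²)(7² + 10²), take (2·7 − 7·10, 2·10 + 7·7) = (14 − 70, 20 + 49) = (-56, 69); dropping signs (only squares matter) gives (56, 69); check 56² + 69² = 3136 + 4761 = 7897 ✓.
  Scale by k = 4: (4·56, 4·69) = (224, 276).
Step 4: Order so x ≤ y and verify: 224² + 276² = 50176 + 76176 = 126352 = n. ✓

n = 126352 = 224² + 276² (one valid representation with x ≤ y).
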